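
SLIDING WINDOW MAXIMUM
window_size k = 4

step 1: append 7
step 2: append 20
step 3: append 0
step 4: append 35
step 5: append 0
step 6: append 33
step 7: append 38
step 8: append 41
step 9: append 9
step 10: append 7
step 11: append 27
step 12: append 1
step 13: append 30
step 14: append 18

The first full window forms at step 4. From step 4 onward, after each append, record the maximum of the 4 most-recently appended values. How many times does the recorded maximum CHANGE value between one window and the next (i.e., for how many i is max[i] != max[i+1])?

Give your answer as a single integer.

Answer: 4

Derivation:
step 1: append 7 -> window=[7] (not full yet)
step 2: append 20 -> window=[7, 20] (not full yet)
step 3: append 0 -> window=[7, 20, 0] (not full yet)
step 4: append 35 -> window=[7, 20, 0, 35] -> max=35
step 5: append 0 -> window=[20, 0, 35, 0] -> max=35
step 6: append 33 -> window=[0, 35, 0, 33] -> max=35
step 7: append 38 -> window=[35, 0, 33, 38] -> max=38
step 8: append 41 -> window=[0, 33, 38, 41] -> max=41
step 9: append 9 -> window=[33, 38, 41, 9] -> max=41
step 10: append 7 -> window=[38, 41, 9, 7] -> max=41
step 11: append 27 -> window=[41, 9, 7, 27] -> max=41
step 12: append 1 -> window=[9, 7, 27, 1] -> max=27
step 13: append 30 -> window=[7, 27, 1, 30] -> max=30
step 14: append 18 -> window=[27, 1, 30, 18] -> max=30
Recorded maximums: 35 35 35 38 41 41 41 41 27 30 30
Changes between consecutive maximums: 4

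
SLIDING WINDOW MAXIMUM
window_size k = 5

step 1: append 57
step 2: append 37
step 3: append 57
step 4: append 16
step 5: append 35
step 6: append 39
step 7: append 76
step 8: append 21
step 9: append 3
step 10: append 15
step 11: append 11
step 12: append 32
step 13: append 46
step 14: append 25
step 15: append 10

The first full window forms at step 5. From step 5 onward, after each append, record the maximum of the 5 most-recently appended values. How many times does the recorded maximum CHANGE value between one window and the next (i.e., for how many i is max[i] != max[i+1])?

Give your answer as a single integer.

step 1: append 57 -> window=[57] (not full yet)
step 2: append 37 -> window=[57, 37] (not full yet)
step 3: append 57 -> window=[57, 37, 57] (not full yet)
step 4: append 16 -> window=[57, 37, 57, 16] (not full yet)
step 5: append 35 -> window=[57, 37, 57, 16, 35] -> max=57
step 6: append 39 -> window=[37, 57, 16, 35, 39] -> max=57
step 7: append 76 -> window=[57, 16, 35, 39, 76] -> max=76
step 8: append 21 -> window=[16, 35, 39, 76, 21] -> max=76
step 9: append 3 -> window=[35, 39, 76, 21, 3] -> max=76
step 10: append 15 -> window=[39, 76, 21, 3, 15] -> max=76
step 11: append 11 -> window=[76, 21, 3, 15, 11] -> max=76
step 12: append 32 -> window=[21, 3, 15, 11, 32] -> max=32
step 13: append 46 -> window=[3, 15, 11, 32, 46] -> max=46
step 14: append 25 -> window=[15, 11, 32, 46, 25] -> max=46
step 15: append 10 -> window=[11, 32, 46, 25, 10] -> max=46
Recorded maximums: 57 57 76 76 76 76 76 32 46 46 46
Changes between consecutive maximums: 3

Answer: 3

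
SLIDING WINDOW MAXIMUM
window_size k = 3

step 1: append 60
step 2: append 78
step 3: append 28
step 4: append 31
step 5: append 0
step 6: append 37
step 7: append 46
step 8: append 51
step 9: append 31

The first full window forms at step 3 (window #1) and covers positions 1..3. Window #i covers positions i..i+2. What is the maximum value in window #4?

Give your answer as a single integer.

Answer: 37

Derivation:
step 1: append 60 -> window=[60] (not full yet)
step 2: append 78 -> window=[60, 78] (not full yet)
step 3: append 28 -> window=[60, 78, 28] -> max=78
step 4: append 31 -> window=[78, 28, 31] -> max=78
step 5: append 0 -> window=[28, 31, 0] -> max=31
step 6: append 37 -> window=[31, 0, 37] -> max=37
Window #4 max = 37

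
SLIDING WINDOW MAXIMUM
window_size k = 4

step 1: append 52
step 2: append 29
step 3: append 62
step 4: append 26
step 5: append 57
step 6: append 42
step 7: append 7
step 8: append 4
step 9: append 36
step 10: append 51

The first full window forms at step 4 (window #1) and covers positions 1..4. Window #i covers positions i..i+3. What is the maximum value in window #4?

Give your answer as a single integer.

step 1: append 52 -> window=[52] (not full yet)
step 2: append 29 -> window=[52, 29] (not full yet)
step 3: append 62 -> window=[52, 29, 62] (not full yet)
step 4: append 26 -> window=[52, 29, 62, 26] -> max=62
step 5: append 57 -> window=[29, 62, 26, 57] -> max=62
step 6: append 42 -> window=[62, 26, 57, 42] -> max=62
step 7: append 7 -> window=[26, 57, 42, 7] -> max=57
Window #4 max = 57

Answer: 57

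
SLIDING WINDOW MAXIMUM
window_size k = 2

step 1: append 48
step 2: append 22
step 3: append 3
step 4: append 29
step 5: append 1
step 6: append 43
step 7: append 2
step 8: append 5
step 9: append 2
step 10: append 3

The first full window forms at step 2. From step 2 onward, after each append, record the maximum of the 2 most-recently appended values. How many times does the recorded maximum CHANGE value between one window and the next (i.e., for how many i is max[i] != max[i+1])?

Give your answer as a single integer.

step 1: append 48 -> window=[48] (not full yet)
step 2: append 22 -> window=[48, 22] -> max=48
step 3: append 3 -> window=[22, 3] -> max=22
step 4: append 29 -> window=[3, 29] -> max=29
step 5: append 1 -> window=[29, 1] -> max=29
step 6: append 43 -> window=[1, 43] -> max=43
step 7: append 2 -> window=[43, 2] -> max=43
step 8: append 5 -> window=[2, 5] -> max=5
step 9: append 2 -> window=[5, 2] -> max=5
step 10: append 3 -> window=[2, 3] -> max=3
Recorded maximums: 48 22 29 29 43 43 5 5 3
Changes between consecutive maximums: 5

Answer: 5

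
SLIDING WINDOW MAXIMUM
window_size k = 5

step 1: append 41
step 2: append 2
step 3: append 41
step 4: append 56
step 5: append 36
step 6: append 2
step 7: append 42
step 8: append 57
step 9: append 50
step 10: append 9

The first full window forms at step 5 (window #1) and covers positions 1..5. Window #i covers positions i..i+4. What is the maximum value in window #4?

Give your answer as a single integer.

step 1: append 41 -> window=[41] (not full yet)
step 2: append 2 -> window=[41, 2] (not full yet)
step 3: append 41 -> window=[41, 2, 41] (not full yet)
step 4: append 56 -> window=[41, 2, 41, 56] (not full yet)
step 5: append 36 -> window=[41, 2, 41, 56, 36] -> max=56
step 6: append 2 -> window=[2, 41, 56, 36, 2] -> max=56
step 7: append 42 -> window=[41, 56, 36, 2, 42] -> max=56
step 8: append 57 -> window=[56, 36, 2, 42, 57] -> max=57
Window #4 max = 57

Answer: 57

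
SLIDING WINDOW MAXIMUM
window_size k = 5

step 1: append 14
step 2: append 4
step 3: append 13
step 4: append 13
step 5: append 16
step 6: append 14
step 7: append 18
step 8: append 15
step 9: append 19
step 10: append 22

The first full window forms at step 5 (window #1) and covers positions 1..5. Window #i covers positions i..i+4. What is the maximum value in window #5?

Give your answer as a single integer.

Answer: 19

Derivation:
step 1: append 14 -> window=[14] (not full yet)
step 2: append 4 -> window=[14, 4] (not full yet)
step 3: append 13 -> window=[14, 4, 13] (not full yet)
step 4: append 13 -> window=[14, 4, 13, 13] (not full yet)
step 5: append 16 -> window=[14, 4, 13, 13, 16] -> max=16
step 6: append 14 -> window=[4, 13, 13, 16, 14] -> max=16
step 7: append 18 -> window=[13, 13, 16, 14, 18] -> max=18
step 8: append 15 -> window=[13, 16, 14, 18, 15] -> max=18
step 9: append 19 -> window=[16, 14, 18, 15, 19] -> max=19
Window #5 max = 19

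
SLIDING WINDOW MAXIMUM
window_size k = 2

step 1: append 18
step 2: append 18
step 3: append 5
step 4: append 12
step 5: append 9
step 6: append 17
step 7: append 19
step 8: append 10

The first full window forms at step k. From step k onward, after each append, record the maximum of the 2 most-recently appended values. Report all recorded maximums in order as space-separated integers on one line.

step 1: append 18 -> window=[18] (not full yet)
step 2: append 18 -> window=[18, 18] -> max=18
step 3: append 5 -> window=[18, 5] -> max=18
step 4: append 12 -> window=[5, 12] -> max=12
step 5: append 9 -> window=[12, 9] -> max=12
step 6: append 17 -> window=[9, 17] -> max=17
step 7: append 19 -> window=[17, 19] -> max=19
step 8: append 10 -> window=[19, 10] -> max=19

Answer: 18 18 12 12 17 19 19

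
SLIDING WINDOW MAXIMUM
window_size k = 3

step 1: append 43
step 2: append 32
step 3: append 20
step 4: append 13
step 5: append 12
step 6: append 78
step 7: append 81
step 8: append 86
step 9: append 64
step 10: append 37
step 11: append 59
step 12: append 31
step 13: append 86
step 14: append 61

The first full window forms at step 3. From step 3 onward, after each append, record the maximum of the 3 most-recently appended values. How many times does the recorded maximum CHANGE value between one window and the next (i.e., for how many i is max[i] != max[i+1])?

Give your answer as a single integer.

step 1: append 43 -> window=[43] (not full yet)
step 2: append 32 -> window=[43, 32] (not full yet)
step 3: append 20 -> window=[43, 32, 20] -> max=43
step 4: append 13 -> window=[32, 20, 13] -> max=32
step 5: append 12 -> window=[20, 13, 12] -> max=20
step 6: append 78 -> window=[13, 12, 78] -> max=78
step 7: append 81 -> window=[12, 78, 81] -> max=81
step 8: append 86 -> window=[78, 81, 86] -> max=86
step 9: append 64 -> window=[81, 86, 64] -> max=86
step 10: append 37 -> window=[86, 64, 37] -> max=86
step 11: append 59 -> window=[64, 37, 59] -> max=64
step 12: append 31 -> window=[37, 59, 31] -> max=59
step 13: append 86 -> window=[59, 31, 86] -> max=86
step 14: append 61 -> window=[31, 86, 61] -> max=86
Recorded maximums: 43 32 20 78 81 86 86 86 64 59 86 86
Changes between consecutive maximums: 8

Answer: 8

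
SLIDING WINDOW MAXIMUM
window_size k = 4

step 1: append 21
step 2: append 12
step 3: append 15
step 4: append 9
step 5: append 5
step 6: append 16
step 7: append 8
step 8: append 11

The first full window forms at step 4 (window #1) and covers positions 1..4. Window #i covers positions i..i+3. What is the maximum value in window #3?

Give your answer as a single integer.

Answer: 16

Derivation:
step 1: append 21 -> window=[21] (not full yet)
step 2: append 12 -> window=[21, 12] (not full yet)
step 3: append 15 -> window=[21, 12, 15] (not full yet)
step 4: append 9 -> window=[21, 12, 15, 9] -> max=21
step 5: append 5 -> window=[12, 15, 9, 5] -> max=15
step 6: append 16 -> window=[15, 9, 5, 16] -> max=16
Window #3 max = 16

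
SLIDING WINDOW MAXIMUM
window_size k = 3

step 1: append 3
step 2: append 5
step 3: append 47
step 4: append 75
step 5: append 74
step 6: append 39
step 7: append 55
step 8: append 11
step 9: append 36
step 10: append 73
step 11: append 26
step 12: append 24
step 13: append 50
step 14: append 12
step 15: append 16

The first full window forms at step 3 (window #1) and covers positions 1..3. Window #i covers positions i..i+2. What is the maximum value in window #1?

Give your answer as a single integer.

Answer: 47

Derivation:
step 1: append 3 -> window=[3] (not full yet)
step 2: append 5 -> window=[3, 5] (not full yet)
step 3: append 47 -> window=[3, 5, 47] -> max=47
Window #1 max = 47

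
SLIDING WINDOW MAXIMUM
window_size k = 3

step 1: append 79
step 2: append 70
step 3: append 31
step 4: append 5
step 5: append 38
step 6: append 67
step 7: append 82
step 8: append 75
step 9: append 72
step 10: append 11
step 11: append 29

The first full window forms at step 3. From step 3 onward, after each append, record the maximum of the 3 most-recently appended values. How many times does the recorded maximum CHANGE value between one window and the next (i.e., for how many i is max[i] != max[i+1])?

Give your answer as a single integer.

step 1: append 79 -> window=[79] (not full yet)
step 2: append 70 -> window=[79, 70] (not full yet)
step 3: append 31 -> window=[79, 70, 31] -> max=79
step 4: append 5 -> window=[70, 31, 5] -> max=70
step 5: append 38 -> window=[31, 5, 38] -> max=38
step 6: append 67 -> window=[5, 38, 67] -> max=67
step 7: append 82 -> window=[38, 67, 82] -> max=82
step 8: append 75 -> window=[67, 82, 75] -> max=82
step 9: append 72 -> window=[82, 75, 72] -> max=82
step 10: append 11 -> window=[75, 72, 11] -> max=75
step 11: append 29 -> window=[72, 11, 29] -> max=72
Recorded maximums: 79 70 38 67 82 82 82 75 72
Changes between consecutive maximums: 6

Answer: 6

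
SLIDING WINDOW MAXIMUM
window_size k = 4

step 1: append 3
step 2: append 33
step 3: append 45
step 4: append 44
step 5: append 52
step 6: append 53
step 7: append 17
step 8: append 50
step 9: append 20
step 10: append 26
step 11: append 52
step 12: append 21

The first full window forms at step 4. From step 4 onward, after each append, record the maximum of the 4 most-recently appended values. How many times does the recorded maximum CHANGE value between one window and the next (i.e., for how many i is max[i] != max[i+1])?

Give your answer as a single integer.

Answer: 4

Derivation:
step 1: append 3 -> window=[3] (not full yet)
step 2: append 33 -> window=[3, 33] (not full yet)
step 3: append 45 -> window=[3, 33, 45] (not full yet)
step 4: append 44 -> window=[3, 33, 45, 44] -> max=45
step 5: append 52 -> window=[33, 45, 44, 52] -> max=52
step 6: append 53 -> window=[45, 44, 52, 53] -> max=53
step 7: append 17 -> window=[44, 52, 53, 17] -> max=53
step 8: append 50 -> window=[52, 53, 17, 50] -> max=53
step 9: append 20 -> window=[53, 17, 50, 20] -> max=53
step 10: append 26 -> window=[17, 50, 20, 26] -> max=50
step 11: append 52 -> window=[50, 20, 26, 52] -> max=52
step 12: append 21 -> window=[20, 26, 52, 21] -> max=52
Recorded maximums: 45 52 53 53 53 53 50 52 52
Changes between consecutive maximums: 4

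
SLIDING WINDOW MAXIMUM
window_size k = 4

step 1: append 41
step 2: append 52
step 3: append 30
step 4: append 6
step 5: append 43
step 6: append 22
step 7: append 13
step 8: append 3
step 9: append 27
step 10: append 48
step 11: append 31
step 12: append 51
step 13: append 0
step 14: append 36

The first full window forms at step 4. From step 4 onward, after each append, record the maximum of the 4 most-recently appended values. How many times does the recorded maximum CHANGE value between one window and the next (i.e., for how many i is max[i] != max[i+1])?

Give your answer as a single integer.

Answer: 4

Derivation:
step 1: append 41 -> window=[41] (not full yet)
step 2: append 52 -> window=[41, 52] (not full yet)
step 3: append 30 -> window=[41, 52, 30] (not full yet)
step 4: append 6 -> window=[41, 52, 30, 6] -> max=52
step 5: append 43 -> window=[52, 30, 6, 43] -> max=52
step 6: append 22 -> window=[30, 6, 43, 22] -> max=43
step 7: append 13 -> window=[6, 43, 22, 13] -> max=43
step 8: append 3 -> window=[43, 22, 13, 3] -> max=43
step 9: append 27 -> window=[22, 13, 3, 27] -> max=27
step 10: append 48 -> window=[13, 3, 27, 48] -> max=48
step 11: append 31 -> window=[3, 27, 48, 31] -> max=48
step 12: append 51 -> window=[27, 48, 31, 51] -> max=51
step 13: append 0 -> window=[48, 31, 51, 0] -> max=51
step 14: append 36 -> window=[31, 51, 0, 36] -> max=51
Recorded maximums: 52 52 43 43 43 27 48 48 51 51 51
Changes between consecutive maximums: 4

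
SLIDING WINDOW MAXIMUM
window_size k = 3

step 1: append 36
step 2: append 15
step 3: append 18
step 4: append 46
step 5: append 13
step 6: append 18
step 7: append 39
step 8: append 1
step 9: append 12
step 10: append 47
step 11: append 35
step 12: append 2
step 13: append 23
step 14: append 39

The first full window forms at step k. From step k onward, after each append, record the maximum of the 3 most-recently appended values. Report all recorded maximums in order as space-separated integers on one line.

Answer: 36 46 46 46 39 39 39 47 47 47 35 39

Derivation:
step 1: append 36 -> window=[36] (not full yet)
step 2: append 15 -> window=[36, 15] (not full yet)
step 3: append 18 -> window=[36, 15, 18] -> max=36
step 4: append 46 -> window=[15, 18, 46] -> max=46
step 5: append 13 -> window=[18, 46, 13] -> max=46
step 6: append 18 -> window=[46, 13, 18] -> max=46
step 7: append 39 -> window=[13, 18, 39] -> max=39
step 8: append 1 -> window=[18, 39, 1] -> max=39
step 9: append 12 -> window=[39, 1, 12] -> max=39
step 10: append 47 -> window=[1, 12, 47] -> max=47
step 11: append 35 -> window=[12, 47, 35] -> max=47
step 12: append 2 -> window=[47, 35, 2] -> max=47
step 13: append 23 -> window=[35, 2, 23] -> max=35
step 14: append 39 -> window=[2, 23, 39] -> max=39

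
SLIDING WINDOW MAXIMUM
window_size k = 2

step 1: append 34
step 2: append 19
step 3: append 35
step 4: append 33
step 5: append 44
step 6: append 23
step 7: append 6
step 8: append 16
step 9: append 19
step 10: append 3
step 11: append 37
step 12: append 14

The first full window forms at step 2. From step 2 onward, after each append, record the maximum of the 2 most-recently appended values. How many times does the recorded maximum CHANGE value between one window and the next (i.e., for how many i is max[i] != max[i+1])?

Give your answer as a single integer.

step 1: append 34 -> window=[34] (not full yet)
step 2: append 19 -> window=[34, 19] -> max=34
step 3: append 35 -> window=[19, 35] -> max=35
step 4: append 33 -> window=[35, 33] -> max=35
step 5: append 44 -> window=[33, 44] -> max=44
step 6: append 23 -> window=[44, 23] -> max=44
step 7: append 6 -> window=[23, 6] -> max=23
step 8: append 16 -> window=[6, 16] -> max=16
step 9: append 19 -> window=[16, 19] -> max=19
step 10: append 3 -> window=[19, 3] -> max=19
step 11: append 37 -> window=[3, 37] -> max=37
step 12: append 14 -> window=[37, 14] -> max=37
Recorded maximums: 34 35 35 44 44 23 16 19 19 37 37
Changes between consecutive maximums: 6

Answer: 6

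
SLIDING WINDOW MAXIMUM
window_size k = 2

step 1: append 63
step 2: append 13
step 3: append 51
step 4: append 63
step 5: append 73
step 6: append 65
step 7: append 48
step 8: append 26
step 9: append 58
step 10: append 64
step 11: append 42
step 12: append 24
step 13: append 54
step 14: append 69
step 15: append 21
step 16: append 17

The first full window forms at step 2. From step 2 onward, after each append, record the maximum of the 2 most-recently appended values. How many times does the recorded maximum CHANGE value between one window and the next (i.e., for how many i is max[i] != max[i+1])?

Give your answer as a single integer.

Answer: 11

Derivation:
step 1: append 63 -> window=[63] (not full yet)
step 2: append 13 -> window=[63, 13] -> max=63
step 3: append 51 -> window=[13, 51] -> max=51
step 4: append 63 -> window=[51, 63] -> max=63
step 5: append 73 -> window=[63, 73] -> max=73
step 6: append 65 -> window=[73, 65] -> max=73
step 7: append 48 -> window=[65, 48] -> max=65
step 8: append 26 -> window=[48, 26] -> max=48
step 9: append 58 -> window=[26, 58] -> max=58
step 10: append 64 -> window=[58, 64] -> max=64
step 11: append 42 -> window=[64, 42] -> max=64
step 12: append 24 -> window=[42, 24] -> max=42
step 13: append 54 -> window=[24, 54] -> max=54
step 14: append 69 -> window=[54, 69] -> max=69
step 15: append 21 -> window=[69, 21] -> max=69
step 16: append 17 -> window=[21, 17] -> max=21
Recorded maximums: 63 51 63 73 73 65 48 58 64 64 42 54 69 69 21
Changes between consecutive maximums: 11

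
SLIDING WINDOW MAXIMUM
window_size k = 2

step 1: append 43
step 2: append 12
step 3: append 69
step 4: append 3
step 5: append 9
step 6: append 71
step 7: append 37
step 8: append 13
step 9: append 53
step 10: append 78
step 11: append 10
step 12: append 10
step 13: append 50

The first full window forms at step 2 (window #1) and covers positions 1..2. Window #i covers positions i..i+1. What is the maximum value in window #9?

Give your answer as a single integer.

step 1: append 43 -> window=[43] (not full yet)
step 2: append 12 -> window=[43, 12] -> max=43
step 3: append 69 -> window=[12, 69] -> max=69
step 4: append 3 -> window=[69, 3] -> max=69
step 5: append 9 -> window=[3, 9] -> max=9
step 6: append 71 -> window=[9, 71] -> max=71
step 7: append 37 -> window=[71, 37] -> max=71
step 8: append 13 -> window=[37, 13] -> max=37
step 9: append 53 -> window=[13, 53] -> max=53
step 10: append 78 -> window=[53, 78] -> max=78
Window #9 max = 78

Answer: 78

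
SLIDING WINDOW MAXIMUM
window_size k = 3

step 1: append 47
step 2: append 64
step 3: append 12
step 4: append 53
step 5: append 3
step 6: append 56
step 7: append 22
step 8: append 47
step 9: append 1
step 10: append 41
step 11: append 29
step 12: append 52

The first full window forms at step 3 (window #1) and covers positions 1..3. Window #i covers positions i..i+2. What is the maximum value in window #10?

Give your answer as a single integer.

step 1: append 47 -> window=[47] (not full yet)
step 2: append 64 -> window=[47, 64] (not full yet)
step 3: append 12 -> window=[47, 64, 12] -> max=64
step 4: append 53 -> window=[64, 12, 53] -> max=64
step 5: append 3 -> window=[12, 53, 3] -> max=53
step 6: append 56 -> window=[53, 3, 56] -> max=56
step 7: append 22 -> window=[3, 56, 22] -> max=56
step 8: append 47 -> window=[56, 22, 47] -> max=56
step 9: append 1 -> window=[22, 47, 1] -> max=47
step 10: append 41 -> window=[47, 1, 41] -> max=47
step 11: append 29 -> window=[1, 41, 29] -> max=41
step 12: append 52 -> window=[41, 29, 52] -> max=52
Window #10 max = 52

Answer: 52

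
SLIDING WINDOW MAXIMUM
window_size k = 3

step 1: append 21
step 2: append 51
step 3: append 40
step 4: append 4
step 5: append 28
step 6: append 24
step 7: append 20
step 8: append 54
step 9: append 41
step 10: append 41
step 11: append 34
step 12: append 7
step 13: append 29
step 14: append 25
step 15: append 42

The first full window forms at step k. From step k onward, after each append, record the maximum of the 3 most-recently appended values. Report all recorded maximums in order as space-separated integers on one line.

step 1: append 21 -> window=[21] (not full yet)
step 2: append 51 -> window=[21, 51] (not full yet)
step 3: append 40 -> window=[21, 51, 40] -> max=51
step 4: append 4 -> window=[51, 40, 4] -> max=51
step 5: append 28 -> window=[40, 4, 28] -> max=40
step 6: append 24 -> window=[4, 28, 24] -> max=28
step 7: append 20 -> window=[28, 24, 20] -> max=28
step 8: append 54 -> window=[24, 20, 54] -> max=54
step 9: append 41 -> window=[20, 54, 41] -> max=54
step 10: append 41 -> window=[54, 41, 41] -> max=54
step 11: append 34 -> window=[41, 41, 34] -> max=41
step 12: append 7 -> window=[41, 34, 7] -> max=41
step 13: append 29 -> window=[34, 7, 29] -> max=34
step 14: append 25 -> window=[7, 29, 25] -> max=29
step 15: append 42 -> window=[29, 25, 42] -> max=42

Answer: 51 51 40 28 28 54 54 54 41 41 34 29 42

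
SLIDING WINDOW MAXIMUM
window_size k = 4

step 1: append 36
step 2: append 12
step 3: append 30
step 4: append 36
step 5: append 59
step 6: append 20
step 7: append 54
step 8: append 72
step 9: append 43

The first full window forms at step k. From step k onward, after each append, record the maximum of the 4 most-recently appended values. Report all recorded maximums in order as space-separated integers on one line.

Answer: 36 59 59 59 72 72

Derivation:
step 1: append 36 -> window=[36] (not full yet)
step 2: append 12 -> window=[36, 12] (not full yet)
step 3: append 30 -> window=[36, 12, 30] (not full yet)
step 4: append 36 -> window=[36, 12, 30, 36] -> max=36
step 5: append 59 -> window=[12, 30, 36, 59] -> max=59
step 6: append 20 -> window=[30, 36, 59, 20] -> max=59
step 7: append 54 -> window=[36, 59, 20, 54] -> max=59
step 8: append 72 -> window=[59, 20, 54, 72] -> max=72
step 9: append 43 -> window=[20, 54, 72, 43] -> max=72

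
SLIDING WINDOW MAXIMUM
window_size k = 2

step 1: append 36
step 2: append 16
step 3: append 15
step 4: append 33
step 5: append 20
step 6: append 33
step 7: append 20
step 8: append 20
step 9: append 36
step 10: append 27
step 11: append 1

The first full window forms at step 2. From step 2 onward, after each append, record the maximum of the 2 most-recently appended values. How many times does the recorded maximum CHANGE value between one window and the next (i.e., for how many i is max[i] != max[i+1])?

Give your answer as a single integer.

step 1: append 36 -> window=[36] (not full yet)
step 2: append 16 -> window=[36, 16] -> max=36
step 3: append 15 -> window=[16, 15] -> max=16
step 4: append 33 -> window=[15, 33] -> max=33
step 5: append 20 -> window=[33, 20] -> max=33
step 6: append 33 -> window=[20, 33] -> max=33
step 7: append 20 -> window=[33, 20] -> max=33
step 8: append 20 -> window=[20, 20] -> max=20
step 9: append 36 -> window=[20, 36] -> max=36
step 10: append 27 -> window=[36, 27] -> max=36
step 11: append 1 -> window=[27, 1] -> max=27
Recorded maximums: 36 16 33 33 33 33 20 36 36 27
Changes between consecutive maximums: 5

Answer: 5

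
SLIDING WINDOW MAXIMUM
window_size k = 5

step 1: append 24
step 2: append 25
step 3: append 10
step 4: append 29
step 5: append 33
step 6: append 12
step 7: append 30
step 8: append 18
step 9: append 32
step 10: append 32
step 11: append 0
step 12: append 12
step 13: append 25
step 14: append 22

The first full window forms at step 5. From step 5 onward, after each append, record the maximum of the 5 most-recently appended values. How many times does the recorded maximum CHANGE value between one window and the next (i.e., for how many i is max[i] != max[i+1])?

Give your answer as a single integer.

step 1: append 24 -> window=[24] (not full yet)
step 2: append 25 -> window=[24, 25] (not full yet)
step 3: append 10 -> window=[24, 25, 10] (not full yet)
step 4: append 29 -> window=[24, 25, 10, 29] (not full yet)
step 5: append 33 -> window=[24, 25, 10, 29, 33] -> max=33
step 6: append 12 -> window=[25, 10, 29, 33, 12] -> max=33
step 7: append 30 -> window=[10, 29, 33, 12, 30] -> max=33
step 8: append 18 -> window=[29, 33, 12, 30, 18] -> max=33
step 9: append 32 -> window=[33, 12, 30, 18, 32] -> max=33
step 10: append 32 -> window=[12, 30, 18, 32, 32] -> max=32
step 11: append 0 -> window=[30, 18, 32, 32, 0] -> max=32
step 12: append 12 -> window=[18, 32, 32, 0, 12] -> max=32
step 13: append 25 -> window=[32, 32, 0, 12, 25] -> max=32
step 14: append 22 -> window=[32, 0, 12, 25, 22] -> max=32
Recorded maximums: 33 33 33 33 33 32 32 32 32 32
Changes between consecutive maximums: 1

Answer: 1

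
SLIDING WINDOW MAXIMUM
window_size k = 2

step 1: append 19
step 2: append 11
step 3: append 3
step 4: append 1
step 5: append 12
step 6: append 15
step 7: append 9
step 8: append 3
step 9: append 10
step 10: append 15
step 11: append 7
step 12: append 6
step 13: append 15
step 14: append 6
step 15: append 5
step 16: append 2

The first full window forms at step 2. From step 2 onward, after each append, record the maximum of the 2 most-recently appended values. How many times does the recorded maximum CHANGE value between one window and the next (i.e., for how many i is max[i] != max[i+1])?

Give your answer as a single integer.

step 1: append 19 -> window=[19] (not full yet)
step 2: append 11 -> window=[19, 11] -> max=19
step 3: append 3 -> window=[11, 3] -> max=11
step 4: append 1 -> window=[3, 1] -> max=3
step 5: append 12 -> window=[1, 12] -> max=12
step 6: append 15 -> window=[12, 15] -> max=15
step 7: append 9 -> window=[15, 9] -> max=15
step 8: append 3 -> window=[9, 3] -> max=9
step 9: append 10 -> window=[3, 10] -> max=10
step 10: append 15 -> window=[10, 15] -> max=15
step 11: append 7 -> window=[15, 7] -> max=15
step 12: append 6 -> window=[7, 6] -> max=7
step 13: append 15 -> window=[6, 15] -> max=15
step 14: append 6 -> window=[15, 6] -> max=15
step 15: append 5 -> window=[6, 5] -> max=6
step 16: append 2 -> window=[5, 2] -> max=5
Recorded maximums: 19 11 3 12 15 15 9 10 15 15 7 15 15 6 5
Changes between consecutive maximums: 11

Answer: 11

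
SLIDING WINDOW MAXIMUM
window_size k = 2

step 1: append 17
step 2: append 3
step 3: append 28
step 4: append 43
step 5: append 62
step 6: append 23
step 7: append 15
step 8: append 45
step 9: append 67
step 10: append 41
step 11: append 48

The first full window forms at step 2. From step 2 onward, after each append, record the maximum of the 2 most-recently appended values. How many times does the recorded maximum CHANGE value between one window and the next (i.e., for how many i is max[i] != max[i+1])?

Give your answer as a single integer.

Answer: 7

Derivation:
step 1: append 17 -> window=[17] (not full yet)
step 2: append 3 -> window=[17, 3] -> max=17
step 3: append 28 -> window=[3, 28] -> max=28
step 4: append 43 -> window=[28, 43] -> max=43
step 5: append 62 -> window=[43, 62] -> max=62
step 6: append 23 -> window=[62, 23] -> max=62
step 7: append 15 -> window=[23, 15] -> max=23
step 8: append 45 -> window=[15, 45] -> max=45
step 9: append 67 -> window=[45, 67] -> max=67
step 10: append 41 -> window=[67, 41] -> max=67
step 11: append 48 -> window=[41, 48] -> max=48
Recorded maximums: 17 28 43 62 62 23 45 67 67 48
Changes between consecutive maximums: 7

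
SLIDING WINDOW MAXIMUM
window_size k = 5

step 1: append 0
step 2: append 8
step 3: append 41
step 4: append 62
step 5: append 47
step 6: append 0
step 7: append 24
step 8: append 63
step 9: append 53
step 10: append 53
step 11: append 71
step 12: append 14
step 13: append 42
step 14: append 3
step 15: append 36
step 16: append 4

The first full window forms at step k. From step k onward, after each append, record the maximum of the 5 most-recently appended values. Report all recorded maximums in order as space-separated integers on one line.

Answer: 62 62 62 63 63 63 71 71 71 71 71 42

Derivation:
step 1: append 0 -> window=[0] (not full yet)
step 2: append 8 -> window=[0, 8] (not full yet)
step 3: append 41 -> window=[0, 8, 41] (not full yet)
step 4: append 62 -> window=[0, 8, 41, 62] (not full yet)
step 5: append 47 -> window=[0, 8, 41, 62, 47] -> max=62
step 6: append 0 -> window=[8, 41, 62, 47, 0] -> max=62
step 7: append 24 -> window=[41, 62, 47, 0, 24] -> max=62
step 8: append 63 -> window=[62, 47, 0, 24, 63] -> max=63
step 9: append 53 -> window=[47, 0, 24, 63, 53] -> max=63
step 10: append 53 -> window=[0, 24, 63, 53, 53] -> max=63
step 11: append 71 -> window=[24, 63, 53, 53, 71] -> max=71
step 12: append 14 -> window=[63, 53, 53, 71, 14] -> max=71
step 13: append 42 -> window=[53, 53, 71, 14, 42] -> max=71
step 14: append 3 -> window=[53, 71, 14, 42, 3] -> max=71
step 15: append 36 -> window=[71, 14, 42, 3, 36] -> max=71
step 16: append 4 -> window=[14, 42, 3, 36, 4] -> max=42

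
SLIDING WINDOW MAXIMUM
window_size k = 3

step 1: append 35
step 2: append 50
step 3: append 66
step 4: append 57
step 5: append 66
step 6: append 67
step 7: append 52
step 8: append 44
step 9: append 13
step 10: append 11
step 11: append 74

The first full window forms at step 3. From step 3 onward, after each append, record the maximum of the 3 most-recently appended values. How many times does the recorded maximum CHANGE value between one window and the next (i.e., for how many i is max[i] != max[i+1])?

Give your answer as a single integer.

Answer: 4

Derivation:
step 1: append 35 -> window=[35] (not full yet)
step 2: append 50 -> window=[35, 50] (not full yet)
step 3: append 66 -> window=[35, 50, 66] -> max=66
step 4: append 57 -> window=[50, 66, 57] -> max=66
step 5: append 66 -> window=[66, 57, 66] -> max=66
step 6: append 67 -> window=[57, 66, 67] -> max=67
step 7: append 52 -> window=[66, 67, 52] -> max=67
step 8: append 44 -> window=[67, 52, 44] -> max=67
step 9: append 13 -> window=[52, 44, 13] -> max=52
step 10: append 11 -> window=[44, 13, 11] -> max=44
step 11: append 74 -> window=[13, 11, 74] -> max=74
Recorded maximums: 66 66 66 67 67 67 52 44 74
Changes between consecutive maximums: 4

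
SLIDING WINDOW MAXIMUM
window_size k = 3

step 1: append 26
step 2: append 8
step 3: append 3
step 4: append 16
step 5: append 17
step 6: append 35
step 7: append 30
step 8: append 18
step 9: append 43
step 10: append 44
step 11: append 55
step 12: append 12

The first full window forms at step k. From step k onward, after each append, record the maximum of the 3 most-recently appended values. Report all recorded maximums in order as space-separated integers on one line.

step 1: append 26 -> window=[26] (not full yet)
step 2: append 8 -> window=[26, 8] (not full yet)
step 3: append 3 -> window=[26, 8, 3] -> max=26
step 4: append 16 -> window=[8, 3, 16] -> max=16
step 5: append 17 -> window=[3, 16, 17] -> max=17
step 6: append 35 -> window=[16, 17, 35] -> max=35
step 7: append 30 -> window=[17, 35, 30] -> max=35
step 8: append 18 -> window=[35, 30, 18] -> max=35
step 9: append 43 -> window=[30, 18, 43] -> max=43
step 10: append 44 -> window=[18, 43, 44] -> max=44
step 11: append 55 -> window=[43, 44, 55] -> max=55
step 12: append 12 -> window=[44, 55, 12] -> max=55

Answer: 26 16 17 35 35 35 43 44 55 55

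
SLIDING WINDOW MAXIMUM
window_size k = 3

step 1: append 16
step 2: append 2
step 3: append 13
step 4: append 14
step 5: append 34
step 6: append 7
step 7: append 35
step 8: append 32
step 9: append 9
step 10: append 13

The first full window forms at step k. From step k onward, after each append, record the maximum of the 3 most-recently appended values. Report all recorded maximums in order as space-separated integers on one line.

Answer: 16 14 34 34 35 35 35 32

Derivation:
step 1: append 16 -> window=[16] (not full yet)
step 2: append 2 -> window=[16, 2] (not full yet)
step 3: append 13 -> window=[16, 2, 13] -> max=16
step 4: append 14 -> window=[2, 13, 14] -> max=14
step 5: append 34 -> window=[13, 14, 34] -> max=34
step 6: append 7 -> window=[14, 34, 7] -> max=34
step 7: append 35 -> window=[34, 7, 35] -> max=35
step 8: append 32 -> window=[7, 35, 32] -> max=35
step 9: append 9 -> window=[35, 32, 9] -> max=35
step 10: append 13 -> window=[32, 9, 13] -> max=32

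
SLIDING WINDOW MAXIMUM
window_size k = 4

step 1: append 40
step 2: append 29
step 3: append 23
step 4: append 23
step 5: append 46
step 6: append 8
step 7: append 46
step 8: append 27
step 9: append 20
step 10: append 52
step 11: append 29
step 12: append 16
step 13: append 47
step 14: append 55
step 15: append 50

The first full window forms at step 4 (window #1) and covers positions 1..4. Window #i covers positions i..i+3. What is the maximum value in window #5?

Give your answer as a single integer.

Answer: 46

Derivation:
step 1: append 40 -> window=[40] (not full yet)
step 2: append 29 -> window=[40, 29] (not full yet)
step 3: append 23 -> window=[40, 29, 23] (not full yet)
step 4: append 23 -> window=[40, 29, 23, 23] -> max=40
step 5: append 46 -> window=[29, 23, 23, 46] -> max=46
step 6: append 8 -> window=[23, 23, 46, 8] -> max=46
step 7: append 46 -> window=[23, 46, 8, 46] -> max=46
step 8: append 27 -> window=[46, 8, 46, 27] -> max=46
Window #5 max = 46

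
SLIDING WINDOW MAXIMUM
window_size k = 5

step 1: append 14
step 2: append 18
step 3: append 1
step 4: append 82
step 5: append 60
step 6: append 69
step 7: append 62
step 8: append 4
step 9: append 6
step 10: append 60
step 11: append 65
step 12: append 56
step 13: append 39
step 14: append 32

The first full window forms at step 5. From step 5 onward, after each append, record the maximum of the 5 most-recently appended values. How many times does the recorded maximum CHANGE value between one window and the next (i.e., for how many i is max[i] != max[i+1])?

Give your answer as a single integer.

Answer: 2

Derivation:
step 1: append 14 -> window=[14] (not full yet)
step 2: append 18 -> window=[14, 18] (not full yet)
step 3: append 1 -> window=[14, 18, 1] (not full yet)
step 4: append 82 -> window=[14, 18, 1, 82] (not full yet)
step 5: append 60 -> window=[14, 18, 1, 82, 60] -> max=82
step 6: append 69 -> window=[18, 1, 82, 60, 69] -> max=82
step 7: append 62 -> window=[1, 82, 60, 69, 62] -> max=82
step 8: append 4 -> window=[82, 60, 69, 62, 4] -> max=82
step 9: append 6 -> window=[60, 69, 62, 4, 6] -> max=69
step 10: append 60 -> window=[69, 62, 4, 6, 60] -> max=69
step 11: append 65 -> window=[62, 4, 6, 60, 65] -> max=65
step 12: append 56 -> window=[4, 6, 60, 65, 56] -> max=65
step 13: append 39 -> window=[6, 60, 65, 56, 39] -> max=65
step 14: append 32 -> window=[60, 65, 56, 39, 32] -> max=65
Recorded maximums: 82 82 82 82 69 69 65 65 65 65
Changes between consecutive maximums: 2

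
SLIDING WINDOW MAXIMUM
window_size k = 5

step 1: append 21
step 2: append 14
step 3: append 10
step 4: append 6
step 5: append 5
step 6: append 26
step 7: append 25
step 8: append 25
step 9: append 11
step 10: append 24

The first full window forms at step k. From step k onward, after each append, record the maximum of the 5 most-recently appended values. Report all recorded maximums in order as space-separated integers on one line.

Answer: 21 26 26 26 26 26

Derivation:
step 1: append 21 -> window=[21] (not full yet)
step 2: append 14 -> window=[21, 14] (not full yet)
step 3: append 10 -> window=[21, 14, 10] (not full yet)
step 4: append 6 -> window=[21, 14, 10, 6] (not full yet)
step 5: append 5 -> window=[21, 14, 10, 6, 5] -> max=21
step 6: append 26 -> window=[14, 10, 6, 5, 26] -> max=26
step 7: append 25 -> window=[10, 6, 5, 26, 25] -> max=26
step 8: append 25 -> window=[6, 5, 26, 25, 25] -> max=26
step 9: append 11 -> window=[5, 26, 25, 25, 11] -> max=26
step 10: append 24 -> window=[26, 25, 25, 11, 24] -> max=26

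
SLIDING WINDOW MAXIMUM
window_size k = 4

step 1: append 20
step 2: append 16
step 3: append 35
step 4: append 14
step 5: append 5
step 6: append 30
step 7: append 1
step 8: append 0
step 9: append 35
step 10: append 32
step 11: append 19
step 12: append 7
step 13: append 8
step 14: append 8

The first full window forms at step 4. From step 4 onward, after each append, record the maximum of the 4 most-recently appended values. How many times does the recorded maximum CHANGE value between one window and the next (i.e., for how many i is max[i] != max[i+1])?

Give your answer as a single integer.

Answer: 4

Derivation:
step 1: append 20 -> window=[20] (not full yet)
step 2: append 16 -> window=[20, 16] (not full yet)
step 3: append 35 -> window=[20, 16, 35] (not full yet)
step 4: append 14 -> window=[20, 16, 35, 14] -> max=35
step 5: append 5 -> window=[16, 35, 14, 5] -> max=35
step 6: append 30 -> window=[35, 14, 5, 30] -> max=35
step 7: append 1 -> window=[14, 5, 30, 1] -> max=30
step 8: append 0 -> window=[5, 30, 1, 0] -> max=30
step 9: append 35 -> window=[30, 1, 0, 35] -> max=35
step 10: append 32 -> window=[1, 0, 35, 32] -> max=35
step 11: append 19 -> window=[0, 35, 32, 19] -> max=35
step 12: append 7 -> window=[35, 32, 19, 7] -> max=35
step 13: append 8 -> window=[32, 19, 7, 8] -> max=32
step 14: append 8 -> window=[19, 7, 8, 8] -> max=19
Recorded maximums: 35 35 35 30 30 35 35 35 35 32 19
Changes between consecutive maximums: 4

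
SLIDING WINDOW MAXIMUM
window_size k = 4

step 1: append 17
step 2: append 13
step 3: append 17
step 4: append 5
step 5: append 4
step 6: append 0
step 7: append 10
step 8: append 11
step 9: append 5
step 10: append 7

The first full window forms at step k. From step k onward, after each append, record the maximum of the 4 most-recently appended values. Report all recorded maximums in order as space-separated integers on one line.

Answer: 17 17 17 10 11 11 11

Derivation:
step 1: append 17 -> window=[17] (not full yet)
step 2: append 13 -> window=[17, 13] (not full yet)
step 3: append 17 -> window=[17, 13, 17] (not full yet)
step 4: append 5 -> window=[17, 13, 17, 5] -> max=17
step 5: append 4 -> window=[13, 17, 5, 4] -> max=17
step 6: append 0 -> window=[17, 5, 4, 0] -> max=17
step 7: append 10 -> window=[5, 4, 0, 10] -> max=10
step 8: append 11 -> window=[4, 0, 10, 11] -> max=11
step 9: append 5 -> window=[0, 10, 11, 5] -> max=11
step 10: append 7 -> window=[10, 11, 5, 7] -> max=11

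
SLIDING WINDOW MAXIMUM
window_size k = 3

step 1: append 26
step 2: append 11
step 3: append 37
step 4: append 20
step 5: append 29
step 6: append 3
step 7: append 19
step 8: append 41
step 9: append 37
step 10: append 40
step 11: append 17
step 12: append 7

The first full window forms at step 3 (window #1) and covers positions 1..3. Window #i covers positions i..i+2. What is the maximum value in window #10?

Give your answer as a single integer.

step 1: append 26 -> window=[26] (not full yet)
step 2: append 11 -> window=[26, 11] (not full yet)
step 3: append 37 -> window=[26, 11, 37] -> max=37
step 4: append 20 -> window=[11, 37, 20] -> max=37
step 5: append 29 -> window=[37, 20, 29] -> max=37
step 6: append 3 -> window=[20, 29, 3] -> max=29
step 7: append 19 -> window=[29, 3, 19] -> max=29
step 8: append 41 -> window=[3, 19, 41] -> max=41
step 9: append 37 -> window=[19, 41, 37] -> max=41
step 10: append 40 -> window=[41, 37, 40] -> max=41
step 11: append 17 -> window=[37, 40, 17] -> max=40
step 12: append 7 -> window=[40, 17, 7] -> max=40
Window #10 max = 40

Answer: 40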